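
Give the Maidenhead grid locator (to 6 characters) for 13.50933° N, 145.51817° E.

Add 180° to longitude and 90° to latitude: 325.5182, 103.5093.
Field (20°×10°, letters A–R): lon ⌊325.5182/20⌋ = 16 → Q; lat ⌊103.5093/10⌋ = 10 → K.
Square (2°×1°, digits 0–9): lon ⌊5.5182/2⌋ = 2; lat ⌊3.5093/1⌋ = 3.
Subsquare (5′×2.5′, letters a–x): lon ⌊1.5182/0.0833333⌋ = 18 → s; lat ⌊0.5093/0.0416667⌋ = 12 → m.

QK23sm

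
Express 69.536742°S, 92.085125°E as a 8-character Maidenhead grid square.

Add 180° to longitude and 90° to latitude: 272.08513, 20.46326.
Field: lon ⌊272.08513/20⌋ = 13 → N; lat ⌊20.46326/10⌋ = 2 → C.
Square: lon ⌊12.08513/2⌋ = 6; lat ⌊0.46326/1⌋ = 0.
Subsquare: lon ⌊0.08513/0.0833333⌋ = 1 → b; lat ⌊0.46326/0.0416667⌋ = 11 → l.
Extended square: lon ⌊0.00179/0.00833333⌋ = 0; lat ⌊0.00492/0.00416667⌋ = 1.

NC60bl01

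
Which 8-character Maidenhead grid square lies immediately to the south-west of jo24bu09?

JO24au98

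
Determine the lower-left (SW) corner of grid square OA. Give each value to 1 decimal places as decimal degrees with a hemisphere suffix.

90.0° S, 100.0° E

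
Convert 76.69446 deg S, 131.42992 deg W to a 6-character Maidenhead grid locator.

CB43gh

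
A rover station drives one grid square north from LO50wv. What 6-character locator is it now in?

LO50ww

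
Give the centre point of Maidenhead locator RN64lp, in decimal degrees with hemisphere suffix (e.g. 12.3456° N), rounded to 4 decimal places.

44.6458° N, 172.9583° E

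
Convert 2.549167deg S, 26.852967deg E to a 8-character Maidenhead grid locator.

Add 180° to longitude and 90° to latitude: 206.85297, 87.45083.
Field: lon ⌊206.85297/20⌋ = 10 → K; lat ⌊87.45083/10⌋ = 8 → I.
Square: lon ⌊6.85297/2⌋ = 3; lat ⌊7.45083/1⌋ = 7.
Subsquare: lon ⌊0.85297/0.0833333⌋ = 10 → k; lat ⌊0.45083/0.0416667⌋ = 10 → k.
Extended square: lon ⌊0.01963/0.00833333⌋ = 2; lat ⌊0.03417/0.00416667⌋ = 8.

KI37kk28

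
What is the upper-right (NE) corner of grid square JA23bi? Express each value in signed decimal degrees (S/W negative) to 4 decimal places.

-86.6250, 4.1667

Field J=9, A=0: +9·20° lon, +0·10° lat → SW at lon 0°, lat -90°.
Square 2, 3: +2·2° lon, +3·1° lat → SW at lon 4°, lat -87°.
Subsquare b=1, i=8: +1·0.0833333° lon, +8·0.0416667° lat → SW at lon 4.08333°, lat -86.6667°.
Cell spans 0.0833333° lon × 0.0416667° lat. NE corner is SW corner plus one full cell.
latitude -86.6250, longitude 4.1667.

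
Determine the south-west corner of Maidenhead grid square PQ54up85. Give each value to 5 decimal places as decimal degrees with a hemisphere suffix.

Field P=15, Q=16: +15·20° lon, +16·10° lat → SW at lon 120°, lat 70°.
Square 5, 4: +5·2° lon, +4·1° lat → SW at lon 130°, lat 74°.
Subsquare u=20, p=15: +20·0.0833333° lon, +15·0.0416667° lat → SW at lon 131.667°, lat 74.625°.
Extended square 8, 5: +8·0.00833333° lon, +5·0.00416667° lat → SW at lon 131.733°, lat 74.6458°.
latitude 74.64583° N, longitude 131.73333° E.

74.64583° N, 131.73333° E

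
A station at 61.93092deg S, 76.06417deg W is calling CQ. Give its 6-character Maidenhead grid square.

FC18xb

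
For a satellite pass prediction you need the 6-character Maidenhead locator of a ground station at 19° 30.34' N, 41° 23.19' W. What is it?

Offset from 180°W / 90°S: lon 138.6135°, lat 109.5057°.
Field (20°×10°, letters A–R): 138.6135/20 → 6 → G, 109.5057/10 → 10 → K; chars GK.
Square (2°×1°, digits 0–9): 18.6135/2 → 9, 9.5057/1 → 9; chars 99.
Subsquare (5′×2.5′, letters a–x): 0.6135/0.0833333 → 7 → h, 0.5057/0.0416667 → 12 → m; chars hm.

GK99hm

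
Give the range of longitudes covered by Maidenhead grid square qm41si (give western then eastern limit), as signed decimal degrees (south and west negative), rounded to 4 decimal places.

149.5000, 149.5833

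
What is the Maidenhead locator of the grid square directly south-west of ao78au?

AO68xt

Longitude subsquare a = 0; −1 → -1, wraps to 23 = x, carry into square.
Longitude square 7; −1 → 6.
Latitude subsquare u = 20; −1 → 19 = t.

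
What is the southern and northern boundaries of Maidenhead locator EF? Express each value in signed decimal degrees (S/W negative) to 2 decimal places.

-40.00, -30.00

Field E=4, F=5: +4·20° lon, +5·10° lat → SW at lon -100°, lat -40°.
Cell spans 20° lon × 10° lat.
south -40.00, north -30.00.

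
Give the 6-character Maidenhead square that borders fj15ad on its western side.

Longitude subsquare a = 0; −1 → -1, wraps to 23 = x, carry into square.
Longitude square 1; −1 → 0.
The latitude characters are unchanged.

FJ05xd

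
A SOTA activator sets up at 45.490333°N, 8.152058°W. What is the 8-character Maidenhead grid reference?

IN55wl17

Offset from 180°W / 90°S: lon 171.84794°, lat 135.49033°.
Field (20°×10°, letters A–R): 171.84794/20 → 8 → I, 135.49033/10 → 13 → N; chars IN.
Square (2°×1°, digits 0–9): 11.84794/2 → 5, 5.49033/1 → 5; chars 55.
Subsquare (5′×2.5′, letters a–x): 1.84794/0.0833333 → 22 → w, 0.49033/0.0416667 → 11 → l; chars wl.
Extended square (30″×15″, digits 0–9): 0.01461/0.00833333 → 1, 0.03200/0.00416667 → 7; chars 17.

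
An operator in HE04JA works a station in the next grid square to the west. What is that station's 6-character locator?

Longitude subsquare j = 9; −1 → 8 = i.
The latitude characters are unchanged.

HE04ia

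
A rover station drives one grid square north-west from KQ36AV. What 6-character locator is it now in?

KQ26xw

Longitude subsquare a = 0; −1 → -1, wraps to 23 = x, carry into square.
Longitude square 3; −1 → 2.
Latitude subsquare v = 21; +1 → 22 = w.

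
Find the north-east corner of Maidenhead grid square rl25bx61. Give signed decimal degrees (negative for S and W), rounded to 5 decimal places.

25.96667, 164.14167

Field R=17, L=11: +17·20° lon, +11·10° lat → SW at lon 160°, lat 20°.
Square 2, 5: +2·2° lon, +5·1° lat → SW at lon 164°, lat 25°.
Subsquare b=1, x=23: +1·0.0833333° lon, +23·0.0416667° lat → SW at lon 164.083°, lat 25.9583°.
Extended square 6, 1: +6·0.00833333° lon, +1·0.00416667° lat → SW at lon 164.133°, lat 25.9625°.
Cell spans 0.00833333° lon × 0.00416667° lat. NE corner is SW corner plus one full cell.
latitude 25.96667, longitude 164.14167.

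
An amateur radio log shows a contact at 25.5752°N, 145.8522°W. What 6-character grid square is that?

BL75bn

Offset from 180°W / 90°S: lon 34.1478°, lat 115.5752°.
Field: 34.1478/20 → 1 → B, 115.5752/10 → 11 → L; chars BL.
Square: 14.1478/2 → 7, 5.5752/1 → 5; chars 75.
Subsquare: 0.1478/0.0833333 → 1 → b, 0.5752/0.0416667 → 13 → n; chars bn.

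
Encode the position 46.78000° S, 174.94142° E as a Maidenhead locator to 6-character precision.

Shift to the Maidenhead origin (180°W, 90°S): lon 354.9414, lat 43.2200.
Field: 354.9414/20 → 17 → R, 43.2200/10 → 4 → E; chars RE.
Square: 14.9414/2 → 7, 3.2200/1 → 3; chars 73.
Subsquare: 0.9414/0.0833333 → 11 → l, 0.2200/0.0416667 → 5 → f; chars lf.

RE73lf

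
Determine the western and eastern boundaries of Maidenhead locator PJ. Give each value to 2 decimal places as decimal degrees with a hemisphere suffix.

120.00° E, 140.00° E

Field P=15, J=9: +15·20° lon, +9·10° lat → SW at lon 120°, lat 0°.
Cell spans 20° lon × 10° lat.
west 120.00° E, east 140.00° E.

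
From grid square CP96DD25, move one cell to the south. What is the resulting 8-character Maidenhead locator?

CP96dd24

Latitude extended square 5; −1 → 4.
The longitude characters are unchanged.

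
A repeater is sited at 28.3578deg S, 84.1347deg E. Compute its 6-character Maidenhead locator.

NG21bp

Shift to the Maidenhead origin (180°W, 90°S): lon 264.1347, lat 61.6422.
Field (20°×10°, letters A–R): lon ⌊264.1347/20⌋ = 13 → N; lat ⌊61.6422/10⌋ = 6 → G.
Square (2°×1°, digits 0–9): lon ⌊4.1347/2⌋ = 2; lat ⌊1.6422/1⌋ = 1.
Subsquare (5′×2.5′, letters a–x): lon ⌊0.1347/0.0833333⌋ = 1 → b; lat ⌊0.6422/0.0416667⌋ = 15 → p.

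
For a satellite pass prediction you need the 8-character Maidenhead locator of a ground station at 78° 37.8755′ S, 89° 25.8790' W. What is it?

Offset from 180°W / 90°S: lon 90.56868°, lat 11.36874°.
Field: lon ⌊90.56868/20⌋ = 4 → E; lat ⌊11.36874/10⌋ = 1 → B.
Square: lon ⌊10.56868/2⌋ = 5; lat ⌊1.36874/1⌋ = 1.
Subsquare: lon ⌊0.56868/0.0833333⌋ = 6 → g; lat ⌊0.36874/0.0416667⌋ = 8 → i.
Extended square: lon ⌊0.06868/0.00833333⌋ = 8; lat ⌊0.03541/0.00416667⌋ = 8.

EB51gi88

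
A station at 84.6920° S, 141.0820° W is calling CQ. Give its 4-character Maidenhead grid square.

BA95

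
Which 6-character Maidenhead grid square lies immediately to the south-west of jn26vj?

JN26ui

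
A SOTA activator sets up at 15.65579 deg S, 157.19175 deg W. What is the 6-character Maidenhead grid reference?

BH14ji

Offset from 180°W / 90°S: lon 22.8082°, lat 74.3442°.
Field: 22.8082/20 → 1 → B, 74.3442/10 → 7 → H; chars BH.
Square: 2.8082/2 → 1, 4.3442/1 → 4; chars 14.
Subsquare: 0.8082/0.0833333 → 9 → j, 0.3442/0.0416667 → 8 → i; chars ji.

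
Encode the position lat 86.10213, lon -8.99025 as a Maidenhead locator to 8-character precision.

Add 180° to longitude and 90° to latitude: 171.00975, 176.10213.
Field (20°×10°, letters A–R): 171.00975/20 → 8 → I, 176.10213/10 → 17 → R; chars IR.
Square (2°×1°, digits 0–9): 11.00975/2 → 5, 6.10213/1 → 6; chars 56.
Subsquare (5′×2.5′, letters a–x): 1.00975/0.0833333 → 12 → m, 0.10213/0.0416667 → 2 → c; chars mc.
Extended square (30″×15″, digits 0–9): 0.00975/0.00833333 → 1, 0.01880/0.00416667 → 4; chars 14.

IR56mc14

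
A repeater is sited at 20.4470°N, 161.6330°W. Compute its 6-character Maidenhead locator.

Add 180° to longitude and 90° to latitude: 18.3670, 110.4470.
Field: 18.3670/20 → 0 → A, 110.4470/10 → 11 → L; chars AL.
Square: 18.3670/2 → 9, 0.4470/1 → 0; chars 90.
Subsquare: 0.3670/0.0833333 → 4 → e, 0.4470/0.0416667 → 10 → k; chars ek.

AL90ek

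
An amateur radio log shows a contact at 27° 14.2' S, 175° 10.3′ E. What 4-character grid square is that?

Shift to the Maidenhead origin (180°W, 90°S): lon 355.17, lat 62.76.
Field: 355.17/20 → 17 → R, 62.76/10 → 6 → G; chars RG.
Square: 15.17/2 → 7, 2.76/1 → 2; chars 72.

RG72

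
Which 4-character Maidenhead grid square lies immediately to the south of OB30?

OA39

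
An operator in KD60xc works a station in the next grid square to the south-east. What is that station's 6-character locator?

KD70ab

Longitude subsquare x = 23; +1 → 24, wraps to 0 = a, carry into square.
Longitude square 6; +1 → 7.
Latitude subsquare c = 2; −1 → 1 = b.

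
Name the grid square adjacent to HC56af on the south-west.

Longitude subsquare a = 0; −1 → -1, wraps to 23 = x, carry into square.
Longitude square 5; −1 → 4.
Latitude subsquare f = 5; −1 → 4 = e.

HC46xe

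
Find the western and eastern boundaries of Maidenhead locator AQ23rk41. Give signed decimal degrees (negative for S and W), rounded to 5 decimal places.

-174.55000, -174.54167

Field A=0, Q=16: +0·20° lon, +16·10° lat → SW at lon -180°, lat 70°.
Square 2, 3: +2·2° lon, +3·1° lat → SW at lon -176°, lat 73°.
Subsquare r=17, k=10: +17·0.0833333° lon, +10·0.0416667° lat → SW at lon -174.583°, lat 73.4167°.
Extended square 4, 1: +4·0.00833333° lon, +1·0.00416667° lat → SW at lon -174.55°, lat 73.4208°.
Cell spans 0.00833333° lon × 0.00416667° lat.
west -174.55000, east -174.54167.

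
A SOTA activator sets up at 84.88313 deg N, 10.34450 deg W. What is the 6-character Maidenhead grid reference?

IR44tv

Offset from 180°W / 90°S: lon 169.6555°, lat 174.8831°.
Field: 169.6555/20 → 8 → I, 174.8831/10 → 17 → R; chars IR.
Square: 9.6555/2 → 4, 4.8831/1 → 4; chars 44.
Subsquare: 1.6555/0.0833333 → 19 → t, 0.8831/0.0416667 → 21 → v; chars tv.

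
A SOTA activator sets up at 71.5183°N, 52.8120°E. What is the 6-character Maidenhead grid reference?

LQ61jm

Add 180° to longitude and 90° to latitude: 232.8120, 161.5183.
Field: 232.8120/20 → 11 → L, 161.5183/10 → 16 → Q; chars LQ.
Square: 12.8120/2 → 6, 1.5183/1 → 1; chars 61.
Subsquare: 0.8120/0.0833333 → 9 → j, 0.5183/0.0416667 → 12 → m; chars jm.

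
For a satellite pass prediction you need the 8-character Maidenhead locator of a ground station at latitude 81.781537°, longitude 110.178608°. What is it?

OR51cs17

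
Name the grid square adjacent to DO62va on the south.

Latitude subsquare a = 0; −1 → -1, wraps to 23 = x, carry into square.
Latitude square 2; −1 → 1.
The longitude characters are unchanged.

DO61vx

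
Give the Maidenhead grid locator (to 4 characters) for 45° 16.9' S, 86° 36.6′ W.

EE64

Add 180° to longitude and 90° to latitude: 93.39, 44.72.
Field (20°×10°, letters A–R): lon ⌊93.39/20⌋ = 4 → E; lat ⌊44.72/10⌋ = 4 → E.
Square (2°×1°, digits 0–9): lon ⌊13.39/2⌋ = 6; lat ⌊4.72/1⌋ = 4.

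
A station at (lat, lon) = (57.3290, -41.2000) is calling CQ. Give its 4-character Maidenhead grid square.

Add 180° to longitude and 90° to latitude: 138.80, 147.33.
Field: 138.80/20 → 6 → G, 147.33/10 → 14 → O; chars GO.
Square: 18.80/2 → 9, 7.33/1 → 7; chars 97.

GO97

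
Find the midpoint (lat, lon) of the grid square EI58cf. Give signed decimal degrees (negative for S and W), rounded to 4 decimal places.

Field E=4, I=8: +4·20° lon, +8·10° lat → SW at lon -100°, lat -10°.
Square 5, 8: +5·2° lon, +8·1° lat → SW at lon -90°, lat -2°.
Subsquare c=2, f=5: +2·0.0833333° lon, +5·0.0416667° lat → SW at lon -89.8333°, lat -1.79167°.
Cell spans 0.0833333° lon × 0.0416667° lat. Centre is SW corner plus half of each.
latitude -1.7708, longitude -89.7917.

-1.7708, -89.7917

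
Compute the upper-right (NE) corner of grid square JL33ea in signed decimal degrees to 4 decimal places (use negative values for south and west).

23.0417, 6.4167

Field J=9, L=11: +9·20° lon, +11·10° lat → SW at lon 0°, lat 20°.
Square 3, 3: +3·2° lon, +3·1° lat → SW at lon 6°, lat 23°.
Subsquare e=4, a=0: +4·0.0833333° lon, +0·0.0416667° lat → SW at lon 6.33333°, lat 23°.
Cell spans 0.0833333° lon × 0.0416667° lat. NE corner is SW corner plus one full cell.
latitude 23.0417, longitude 6.4167.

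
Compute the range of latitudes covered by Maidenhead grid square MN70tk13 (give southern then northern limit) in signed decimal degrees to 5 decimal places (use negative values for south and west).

Field M=12, N=13: +12·20° lon, +13·10° lat → SW at lon 60°, lat 40°.
Square 7, 0: +7·2° lon, +0·1° lat → SW at lon 74°, lat 40°.
Subsquare t=19, k=10: +19·0.0833333° lon, +10·0.0416667° lat → SW at lon 75.5833°, lat 40.4167°.
Extended square 1, 3: +1·0.00833333° lon, +3·0.00416667° lat → SW at lon 75.5917°, lat 40.4292°.
Cell spans 0.00833333° lon × 0.00416667° lat.
south 40.42917, north 40.43333.

40.42917, 40.43333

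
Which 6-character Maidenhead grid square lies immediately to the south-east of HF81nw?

Longitude subsquare n = 13; +1 → 14 = o.
Latitude subsquare w = 22; −1 → 21 = v.

HF81ov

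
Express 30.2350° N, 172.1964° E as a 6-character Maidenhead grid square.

RM60cf

Offset from 180°W / 90°S: lon 352.1964°, lat 120.2350°.
Field: 352.1964/20 → 17 → R, 120.2350/10 → 12 → M; chars RM.
Square: 12.1964/2 → 6, 0.2350/1 → 0; chars 60.
Subsquare: 0.1964/0.0833333 → 2 → c, 0.2350/0.0416667 → 5 → f; chars cf.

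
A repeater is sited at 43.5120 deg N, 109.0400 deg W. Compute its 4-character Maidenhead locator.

DN53

Shift to the Maidenhead origin (180°W, 90°S): lon 70.96, lat 133.51.
Field (20°×10°, letters A–R): 70.96/20 → 3 → D, 133.51/10 → 13 → N; chars DN.
Square (2°×1°, digits 0–9): 10.96/2 → 5, 3.51/1 → 3; chars 53.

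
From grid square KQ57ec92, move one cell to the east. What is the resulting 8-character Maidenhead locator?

Longitude extended square 9; +1 → 10, wraps to 0, carry into subsquare.
Longitude subsquare e = 4; +1 → 5 = f.
The latitude characters are unchanged.

KQ57fc02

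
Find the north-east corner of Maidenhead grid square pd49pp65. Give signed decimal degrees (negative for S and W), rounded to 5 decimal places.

Field P=15, D=3: +15·20° lon, +3·10° lat → SW at lon 120°, lat -60°.
Square 4, 9: +4·2° lon, +9·1° lat → SW at lon 128°, lat -51°.
Subsquare p=15, p=15: +15·0.0833333° lon, +15·0.0416667° lat → SW at lon 129.25°, lat -50.375°.
Extended square 6, 5: +6·0.00833333° lon, +5·0.00416667° lat → SW at lon 129.3°, lat -50.3542°.
Cell spans 0.00833333° lon × 0.00416667° lat. NE corner is SW corner plus one full cell.
latitude -50.35000, longitude 129.30833.

-50.35000, 129.30833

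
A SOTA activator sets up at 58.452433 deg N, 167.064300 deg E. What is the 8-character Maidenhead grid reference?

Shift to the Maidenhead origin (180°W, 90°S): lon 347.06430, lat 148.45243.
Field: 347.06430/20 → 17 → R, 148.45243/10 → 14 → O; chars RO.
Square: 7.06430/2 → 3, 8.45243/1 → 8; chars 38.
Subsquare: 1.06430/0.0833333 → 12 → m, 0.45243/0.0416667 → 10 → k; chars mk.
Extended square: 0.06430/0.00833333 → 7, 0.03577/0.00416667 → 8; chars 78.

RO38mk78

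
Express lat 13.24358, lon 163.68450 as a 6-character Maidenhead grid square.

Shift to the Maidenhead origin (180°W, 90°S): lon 343.6845, lat 103.2436.
Field (20°×10°, letters A–R): 343.6845/20 → 17 → R, 103.2436/10 → 10 → K; chars RK.
Square (2°×1°, digits 0–9): 3.6845/2 → 1, 3.2436/1 → 3; chars 13.
Subsquare (5′×2.5′, letters a–x): 1.6845/0.0833333 → 20 → u, 0.2436/0.0416667 → 5 → f; chars uf.

RK13uf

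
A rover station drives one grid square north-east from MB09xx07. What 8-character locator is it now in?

MB09xx18

Longitude extended square 0; +1 → 1.
Latitude extended square 7; +1 → 8.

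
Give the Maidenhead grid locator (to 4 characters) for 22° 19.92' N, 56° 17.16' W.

GL12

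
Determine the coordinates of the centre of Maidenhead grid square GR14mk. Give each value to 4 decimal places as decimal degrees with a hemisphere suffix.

84.4375° N, 56.9583° W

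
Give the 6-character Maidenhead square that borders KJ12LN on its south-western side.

KJ12km

Longitude subsquare l = 11; −1 → 10 = k.
Latitude subsquare n = 13; −1 → 12 = m.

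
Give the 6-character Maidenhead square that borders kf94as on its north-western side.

Longitude subsquare a = 0; −1 → -1, wraps to 23 = x, carry into square.
Longitude square 9; −1 → 8.
Latitude subsquare s = 18; +1 → 19 = t.

KF84xt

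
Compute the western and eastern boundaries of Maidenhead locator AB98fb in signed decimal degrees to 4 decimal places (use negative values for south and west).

-161.5833, -161.5000

Field A=0, B=1: +0·20° lon, +1·10° lat → SW at lon -180°, lat -80°.
Square 9, 8: +9·2° lon, +8·1° lat → SW at lon -162°, lat -72°.
Subsquare f=5, b=1: +5·0.0833333° lon, +1·0.0416667° lat → SW at lon -161.583°, lat -71.9583°.
Cell spans 0.0833333° lon × 0.0416667° lat.
west -161.5833, east -161.5000.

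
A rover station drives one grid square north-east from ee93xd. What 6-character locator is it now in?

Longitude subsquare x = 23; +1 → 24, wraps to 0 = a, carry into square.
Longitude square 9; +1 → 10, wraps to 0, carry into field.
Longitude field E = 4; +1 → 5 = F.
Latitude subsquare d = 3; +1 → 4 = e.

FE03ae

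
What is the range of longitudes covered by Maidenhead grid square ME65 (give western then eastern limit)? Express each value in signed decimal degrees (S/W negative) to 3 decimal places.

Field M=12, E=4: +12·20° lon, +4·10° lat → SW at lon 60°, lat -50°.
Square 6, 5: +6·2° lon, +5·1° lat → SW at lon 72°, lat -45°.
Cell spans 2° lon × 1° lat.
west 72.000, east 74.000.

72.000, 74.000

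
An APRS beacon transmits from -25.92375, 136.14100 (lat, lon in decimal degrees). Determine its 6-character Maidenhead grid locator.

Shift to the Maidenhead origin (180°W, 90°S): lon 316.1410, lat 64.0763.
Field: lon ⌊316.1410/20⌋ = 15 → P; lat ⌊64.0763/10⌋ = 6 → G.
Square: lon ⌊16.1410/2⌋ = 8; lat ⌊4.0763/1⌋ = 4.
Subsquare: lon ⌊0.1410/0.0833333⌋ = 1 → b; lat ⌊0.0763/0.0416667⌋ = 1 → b.

PG84bb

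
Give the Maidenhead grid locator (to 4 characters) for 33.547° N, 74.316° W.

FM23

Offset from 180°W / 90°S: lon 105.68°, lat 123.55°.
Field: lon ⌊105.68/20⌋ = 5 → F; lat ⌊123.55/10⌋ = 12 → M.
Square: lon ⌊5.68/2⌋ = 2; lat ⌊3.55/1⌋ = 3.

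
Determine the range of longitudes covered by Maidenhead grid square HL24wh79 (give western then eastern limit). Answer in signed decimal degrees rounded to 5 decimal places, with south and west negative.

Field H=7, L=11: +7·20° lon, +11·10° lat → SW at lon -40°, lat 20°.
Square 2, 4: +2·2° lon, +4·1° lat → SW at lon -36°, lat 24°.
Subsquare w=22, h=7: +22·0.0833333° lon, +7·0.0416667° lat → SW at lon -34.1667°, lat 24.2917°.
Extended square 7, 9: +7·0.00833333° lon, +9·0.00416667° lat → SW at lon -34.1083°, lat 24.3292°.
Cell spans 0.00833333° lon × 0.00416667° lat.
west -34.10833, east -34.10000.

-34.10833, -34.10000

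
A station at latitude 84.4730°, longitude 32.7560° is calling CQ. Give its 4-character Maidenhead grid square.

Offset from 180°W / 90°S: lon 212.76°, lat 174.47°.
Field: lon ⌊212.76/20⌋ = 10 → K; lat ⌊174.47/10⌋ = 17 → R.
Square: lon ⌊12.76/2⌋ = 6; lat ⌊4.47/1⌋ = 4.

KR64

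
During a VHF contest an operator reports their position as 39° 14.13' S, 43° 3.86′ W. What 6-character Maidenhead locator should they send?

GF80ls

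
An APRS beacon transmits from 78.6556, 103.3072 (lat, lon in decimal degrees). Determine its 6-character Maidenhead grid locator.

Offset from 180°W / 90°S: lon 283.3072°, lat 168.6556°.
Field: lon ⌊283.3072/20⌋ = 14 → O; lat ⌊168.6556/10⌋ = 16 → Q.
Square: lon ⌊3.3072/2⌋ = 1; lat ⌊8.6556/1⌋ = 8.
Subsquare: lon ⌊1.3072/0.0833333⌋ = 15 → p; lat ⌊0.6556/0.0416667⌋ = 15 → p.

OQ18pp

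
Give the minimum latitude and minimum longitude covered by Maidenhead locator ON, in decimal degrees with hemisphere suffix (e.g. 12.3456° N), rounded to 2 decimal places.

Field O=14, N=13: +14·20° lon, +13·10° lat → SW at lon 100°, lat 40°.
latitude 40.00° N, longitude 100.00° E.

40.00° N, 100.00° E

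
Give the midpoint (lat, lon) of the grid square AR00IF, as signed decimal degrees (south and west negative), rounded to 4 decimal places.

80.2292, -179.2917

Field A=0, R=17: +0·20° lon, +17·10° lat → SW at lon -180°, lat 80°.
Square 0, 0: +0·2° lon, +0·1° lat → SW at lon -180°, lat 80°.
Subsquare i=8, f=5: +8·0.0833333° lon, +5·0.0416667° lat → SW at lon -179.333°, lat 80.2083°.
Cell spans 0.0833333° lon × 0.0416667° lat. Centre is SW corner plus half of each.
latitude 80.2292, longitude -179.2917.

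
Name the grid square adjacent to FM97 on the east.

GM07

Longitude square 9; +1 → 10, wraps to 0, carry into field.
Longitude field F = 5; +1 → 6 = G.
The latitude characters are unchanged.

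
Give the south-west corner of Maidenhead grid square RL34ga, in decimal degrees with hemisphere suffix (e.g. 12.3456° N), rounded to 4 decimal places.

Field R=17, L=11: +17·20° lon, +11·10° lat → SW at lon 160°, lat 20°.
Square 3, 4: +3·2° lon, +4·1° lat → SW at lon 166°, lat 24°.
Subsquare g=6, a=0: +6·0.0833333° lon, +0·0.0416667° lat → SW at lon 166.5°, lat 24°.
latitude 24.0000° N, longitude 166.5000° E.

24.0000° N, 166.5000° E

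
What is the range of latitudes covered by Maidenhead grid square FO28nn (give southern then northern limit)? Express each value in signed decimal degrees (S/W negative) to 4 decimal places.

58.5417, 58.5833

Field F=5, O=14: +5·20° lon, +14·10° lat → SW at lon -80°, lat 50°.
Square 2, 8: +2·2° lon, +8·1° lat → SW at lon -76°, lat 58°.
Subsquare n=13, n=13: +13·0.0833333° lon, +13·0.0416667° lat → SW at lon -74.9167°, lat 58.5417°.
Cell spans 0.0833333° lon × 0.0416667° lat.
south 58.5417, north 58.5833.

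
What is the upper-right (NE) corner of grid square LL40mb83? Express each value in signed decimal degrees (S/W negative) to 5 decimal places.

20.05833, 49.07500

Field L=11, L=11: +11·20° lon, +11·10° lat → SW at lon 40°, lat 20°.
Square 4, 0: +4·2° lon, +0·1° lat → SW at lon 48°, lat 20°.
Subsquare m=12, b=1: +12·0.0833333° lon, +1·0.0416667° lat → SW at lon 49°, lat 20.0417°.
Extended square 8, 3: +8·0.00833333° lon, +3·0.00416667° lat → SW at lon 49.0667°, lat 20.0542°.
Cell spans 0.00833333° lon × 0.00416667° lat. NE corner is SW corner plus one full cell.
latitude 20.05833, longitude 49.07500.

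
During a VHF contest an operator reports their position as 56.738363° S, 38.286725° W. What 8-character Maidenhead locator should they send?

HD03ug52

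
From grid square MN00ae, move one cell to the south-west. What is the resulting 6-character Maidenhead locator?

LN90xd

Longitude subsquare a = 0; −1 → -1, wraps to 23 = x, carry into square.
Longitude square 0; −1 → -1, wraps to 9, carry into field.
Longitude field M = 12; −1 → 11 = L.
Latitude subsquare e = 4; −1 → 3 = d.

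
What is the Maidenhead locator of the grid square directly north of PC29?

Latitude square 9; +1 → 10, wraps to 0, carry into field.
Latitude field C = 2; +1 → 3 = D.
The longitude characters are unchanged.

PD20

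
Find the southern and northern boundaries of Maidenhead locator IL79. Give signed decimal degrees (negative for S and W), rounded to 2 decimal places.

Field I=8, L=11: +8·20° lon, +11·10° lat → SW at lon -20°, lat 20°.
Square 7, 9: +7·2° lon, +9·1° lat → SW at lon -6°, lat 29°.
Cell spans 2° lon × 1° lat.
south 29.00, north 30.00.

29.00, 30.00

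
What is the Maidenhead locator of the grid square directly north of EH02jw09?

EH02jx00

Latitude extended square 9; +1 → 10, wraps to 0, carry into subsquare.
Latitude subsquare w = 22; +1 → 23 = x.
The longitude characters are unchanged.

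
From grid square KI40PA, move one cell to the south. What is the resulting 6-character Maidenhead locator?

KH49px

Latitude subsquare a = 0; −1 → -1, wraps to 23 = x, carry into square.
Latitude square 0; −1 → -1, wraps to 9, carry into field.
Latitude field I = 8; −1 → 7 = H.
The longitude characters are unchanged.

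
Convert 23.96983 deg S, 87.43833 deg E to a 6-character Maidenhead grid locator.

NG36ra

Shift to the Maidenhead origin (180°W, 90°S): lon 267.4383, lat 66.0302.
Field (20°×10°, letters A–R): lon ⌊267.4383/20⌋ = 13 → N; lat ⌊66.0302/10⌋ = 6 → G.
Square (2°×1°, digits 0–9): lon ⌊7.4383/2⌋ = 3; lat ⌊6.0302/1⌋ = 6.
Subsquare (5′×2.5′, letters a–x): lon ⌊1.4383/0.0833333⌋ = 17 → r; lat ⌊0.0302/0.0416667⌋ = 0 → a.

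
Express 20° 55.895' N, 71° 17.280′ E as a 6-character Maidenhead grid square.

Add 180° to longitude and 90° to latitude: 251.2880, 110.9316.
Field (20°×10°, letters A–R): 251.2880/20 → 12 → M, 110.9316/10 → 11 → L; chars ML.
Square (2°×1°, digits 0–9): 11.2880/2 → 5, 0.9316/1 → 0; chars 50.
Subsquare (5′×2.5′, letters a–x): 1.2880/0.0833333 → 15 → p, 0.9316/0.0416667 → 22 → w; chars pw.

ML50pw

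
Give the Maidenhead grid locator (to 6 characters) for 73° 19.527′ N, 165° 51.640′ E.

RQ23wh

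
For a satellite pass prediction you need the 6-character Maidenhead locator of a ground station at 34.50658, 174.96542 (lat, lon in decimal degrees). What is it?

RM74lm

Offset from 180°W / 90°S: lon 354.9654°, lat 124.5066°.
Field: lon ⌊354.9654/20⌋ = 17 → R; lat ⌊124.5066/10⌋ = 12 → M.
Square: lon ⌊14.9654/2⌋ = 7; lat ⌊4.5066/1⌋ = 4.
Subsquare: lon ⌊0.9654/0.0833333⌋ = 11 → l; lat ⌊0.5066/0.0416667⌋ = 12 → m.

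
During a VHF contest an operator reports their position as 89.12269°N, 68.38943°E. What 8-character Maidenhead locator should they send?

MR49ec69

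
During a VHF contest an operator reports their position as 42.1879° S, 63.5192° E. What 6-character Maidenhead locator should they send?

ME17st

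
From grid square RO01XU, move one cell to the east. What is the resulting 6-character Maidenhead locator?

Longitude subsquare x = 23; +1 → 24, wraps to 0 = a, carry into square.
Longitude square 0; +1 → 1.
The latitude characters are unchanged.

RO11au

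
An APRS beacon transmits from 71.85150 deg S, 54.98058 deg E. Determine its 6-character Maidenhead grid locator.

LB78ld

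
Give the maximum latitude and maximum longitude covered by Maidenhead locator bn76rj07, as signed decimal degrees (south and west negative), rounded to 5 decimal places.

46.40833, -144.57500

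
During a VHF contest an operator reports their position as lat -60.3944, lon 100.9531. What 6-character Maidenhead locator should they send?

Offset from 180°W / 90°S: lon 280.9531°, lat 29.6056°.
Field: lon ⌊280.9531/20⌋ = 14 → O; lat ⌊29.6056/10⌋ = 2 → C.
Square: lon ⌊0.9531/2⌋ = 0; lat ⌊9.6056/1⌋ = 9.
Subsquare: lon ⌊0.9531/0.0833333⌋ = 11 → l; lat ⌊0.6056/0.0416667⌋ = 14 → o.

OC09lo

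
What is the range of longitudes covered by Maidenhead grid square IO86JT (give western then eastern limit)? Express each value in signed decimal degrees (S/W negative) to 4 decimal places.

-3.2500, -3.1667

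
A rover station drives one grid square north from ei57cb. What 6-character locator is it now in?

Latitude subsquare b = 1; +1 → 2 = c.
The longitude characters are unchanged.

EI57cc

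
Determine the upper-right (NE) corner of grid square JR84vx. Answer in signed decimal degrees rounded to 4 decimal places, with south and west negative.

85.0000, 17.8333

Field J=9, R=17: +9·20° lon, +17·10° lat → SW at lon 0°, lat 80°.
Square 8, 4: +8·2° lon, +4·1° lat → SW at lon 16°, lat 84°.
Subsquare v=21, x=23: +21·0.0833333° lon, +23·0.0416667° lat → SW at lon 17.75°, lat 84.9583°.
Cell spans 0.0833333° lon × 0.0416667° lat. NE corner is SW corner plus one full cell.
latitude 85.0000, longitude 17.8333.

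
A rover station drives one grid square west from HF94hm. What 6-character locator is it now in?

HF94gm

Longitude subsquare h = 7; −1 → 6 = g.
The latitude characters are unchanged.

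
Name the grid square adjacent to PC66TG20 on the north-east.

PC66tg31

Longitude extended square 2; +1 → 3.
Latitude extended square 0; +1 → 1.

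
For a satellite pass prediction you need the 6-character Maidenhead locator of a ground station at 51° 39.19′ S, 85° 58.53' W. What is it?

ED78ai

Add 180° to longitude and 90° to latitude: 94.0245, 38.3468.
Field: 94.0245/20 → 4 → E, 38.3468/10 → 3 → D; chars ED.
Square: 14.0245/2 → 7, 8.3468/1 → 8; chars 78.
Subsquare: 0.0245/0.0833333 → 0 → a, 0.3468/0.0416667 → 8 → i; chars ai.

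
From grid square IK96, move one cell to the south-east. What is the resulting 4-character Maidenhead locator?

Longitude square 9; +1 → 10, wraps to 0, carry into field.
Longitude field I = 8; +1 → 9 = J.
Latitude square 6; −1 → 5.

JK05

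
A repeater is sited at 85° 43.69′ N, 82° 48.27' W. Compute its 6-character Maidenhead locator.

ER85or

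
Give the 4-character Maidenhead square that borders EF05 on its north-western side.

DF96

Longitude square 0; −1 → -1, wraps to 9, carry into field.
Longitude field E = 4; −1 → 3 = D.
Latitude square 5; +1 → 6.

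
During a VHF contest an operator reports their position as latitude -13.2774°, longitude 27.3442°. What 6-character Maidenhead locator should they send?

KH36qr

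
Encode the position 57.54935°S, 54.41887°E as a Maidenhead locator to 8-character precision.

Shift to the Maidenhead origin (180°W, 90°S): lon 234.41887, lat 32.45065.
Field: lon ⌊234.41887/20⌋ = 11 → L; lat ⌊32.45065/10⌋ = 3 → D.
Square: lon ⌊14.41887/2⌋ = 7; lat ⌊2.45065/1⌋ = 2.
Subsquare: lon ⌊0.41887/0.0833333⌋ = 5 → f; lat ⌊0.45065/0.0416667⌋ = 10 → k.
Extended square: lon ⌊0.00220/0.00833333⌋ = 0; lat ⌊0.03398/0.00416667⌋ = 8.

LD72fk08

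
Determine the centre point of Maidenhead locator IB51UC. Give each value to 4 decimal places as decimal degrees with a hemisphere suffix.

78.8958° S, 8.2917° W

Field I=8, B=1: +8·20° lon, +1·10° lat → SW at lon -20°, lat -80°.
Square 5, 1: +5·2° lon, +1·1° lat → SW at lon -10°, lat -79°.
Subsquare u=20, c=2: +20·0.0833333° lon, +2·0.0416667° lat → SW at lon -8.33333°, lat -78.9167°.
Cell spans 0.0833333° lon × 0.0416667° lat. Centre is SW corner plus half of each.
latitude 78.8958° S, longitude 8.2917° W.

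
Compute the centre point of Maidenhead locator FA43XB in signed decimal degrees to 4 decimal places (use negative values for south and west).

Field F=5, A=0: +5·20° lon, +0·10° lat → SW at lon -80°, lat -90°.
Square 4, 3: +4·2° lon, +3·1° lat → SW at lon -72°, lat -87°.
Subsquare x=23, b=1: +23·0.0833333° lon, +1·0.0416667° lat → SW at lon -70.0833°, lat -86.9583°.
Cell spans 0.0833333° lon × 0.0416667° lat. Centre is SW corner plus half of each.
latitude -86.9375, longitude -70.0417.

-86.9375, -70.0417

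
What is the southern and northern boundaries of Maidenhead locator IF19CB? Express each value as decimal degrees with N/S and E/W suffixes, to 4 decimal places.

Field I=8, F=5: +8·20° lon, +5·10° lat → SW at lon -20°, lat -40°.
Square 1, 9: +1·2° lon, +9·1° lat → SW at lon -18°, lat -31°.
Subsquare c=2, b=1: +2·0.0833333° lon, +1·0.0416667° lat → SW at lon -17.8333°, lat -30.9583°.
Cell spans 0.0833333° lon × 0.0416667° lat.
south 30.9583° S, north 30.9167° S.

30.9583° S, 30.9167° S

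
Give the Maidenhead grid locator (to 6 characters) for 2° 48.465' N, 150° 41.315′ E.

QJ52it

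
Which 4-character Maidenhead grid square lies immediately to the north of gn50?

GN51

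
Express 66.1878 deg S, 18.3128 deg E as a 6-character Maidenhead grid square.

Shift to the Maidenhead origin (180°W, 90°S): lon 198.3128, lat 23.8122.
Field: lon ⌊198.3128/20⌋ = 9 → J; lat ⌊23.8122/10⌋ = 2 → C.
Square: lon ⌊18.3128/2⌋ = 9; lat ⌊3.8122/1⌋ = 3.
Subsquare: lon ⌊0.3128/0.0833333⌋ = 3 → d; lat ⌊0.8122/0.0416667⌋ = 19 → t.

JC93dt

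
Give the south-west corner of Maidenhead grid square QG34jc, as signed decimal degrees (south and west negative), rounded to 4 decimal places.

-25.9167, 146.7500

Field Q=16, G=6: +16·20° lon, +6·10° lat → SW at lon 140°, lat -30°.
Square 3, 4: +3·2° lon, +4·1° lat → SW at lon 146°, lat -26°.
Subsquare j=9, c=2: +9·0.0833333° lon, +2·0.0416667° lat → SW at lon 146.75°, lat -25.9167°.
latitude -25.9167, longitude 146.7500.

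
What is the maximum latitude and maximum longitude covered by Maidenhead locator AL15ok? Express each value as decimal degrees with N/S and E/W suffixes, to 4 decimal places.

Field A=0, L=11: +0·20° lon, +11·10° lat → SW at lon -180°, lat 20°.
Square 1, 5: +1·2° lon, +5·1° lat → SW at lon -178°, lat 25°.
Subsquare o=14, k=10: +14·0.0833333° lon, +10·0.0416667° lat → SW at lon -176.833°, lat 25.4167°.
Cell spans 0.0833333° lon × 0.0416667° lat. NE corner is SW corner plus one full cell.
latitude 25.4583° N, longitude 176.7500° W.

25.4583° N, 176.7500° W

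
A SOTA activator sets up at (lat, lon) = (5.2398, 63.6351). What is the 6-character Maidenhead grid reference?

MJ15tf

Shift to the Maidenhead origin (180°W, 90°S): lon 243.6351, lat 95.2398.
Field (20°×10°, letters A–R): 243.6351/20 → 12 → M, 95.2398/10 → 9 → J; chars MJ.
Square (2°×1°, digits 0–9): 3.6351/2 → 1, 5.2398/1 → 5; chars 15.
Subsquare (5′×2.5′, letters a–x): 1.6351/0.0833333 → 19 → t, 0.2398/0.0416667 → 5 → f; chars tf.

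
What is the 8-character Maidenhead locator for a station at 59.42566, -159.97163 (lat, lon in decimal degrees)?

BO09ak32

Add 180° to longitude and 90° to latitude: 20.02837, 149.42566.
Field (20°×10°, letters A–R): 20.02837/20 → 1 → B, 149.42566/10 → 14 → O; chars BO.
Square (2°×1°, digits 0–9): 0.02837/2 → 0, 9.42566/1 → 9; chars 09.
Subsquare (5′×2.5′, letters a–x): 0.02837/0.0833333 → 0 → a, 0.42566/0.0416667 → 10 → k; chars ak.
Extended square (30″×15″, digits 0–9): 0.02837/0.00833333 → 3, 0.00899/0.00416667 → 2; chars 32.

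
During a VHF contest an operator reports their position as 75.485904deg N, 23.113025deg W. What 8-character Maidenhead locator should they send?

Add 180° to longitude and 90° to latitude: 156.88698, 165.48590.
Field: 156.88698/20 → 7 → H, 165.48590/10 → 16 → Q; chars HQ.
Square: 16.88698/2 → 8, 5.48590/1 → 5; chars 85.
Subsquare: 0.88698/0.0833333 → 10 → k, 0.48590/0.0416667 → 11 → l; chars kl.
Extended square: 0.05364/0.00833333 → 6, 0.02757/0.00416667 → 6; chars 66.

HQ85kl66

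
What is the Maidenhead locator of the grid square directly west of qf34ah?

QF24xh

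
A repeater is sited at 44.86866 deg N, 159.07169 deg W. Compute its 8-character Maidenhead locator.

Add 180° to longitude and 90° to latitude: 20.92831, 134.86866.
Field: 20.92831/20 → 1 → B, 134.86866/10 → 13 → N; chars BN.
Square: 0.92831/2 → 0, 4.86866/1 → 4; chars 04.
Subsquare: 0.92831/0.0833333 → 11 → l, 0.86866/0.0416667 → 20 → u; chars lu.
Extended square: 0.01164/0.00833333 → 1, 0.03533/0.00416667 → 8; chars 18.

BN04lu18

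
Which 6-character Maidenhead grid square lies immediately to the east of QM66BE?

Longitude subsquare b = 1; +1 → 2 = c.
The latitude characters are unchanged.

QM66ce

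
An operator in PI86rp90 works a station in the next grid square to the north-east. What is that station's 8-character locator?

Longitude extended square 9; +1 → 10, wraps to 0, carry into subsquare.
Longitude subsquare r = 17; +1 → 18 = s.
Latitude extended square 0; +1 → 1.

PI86sp01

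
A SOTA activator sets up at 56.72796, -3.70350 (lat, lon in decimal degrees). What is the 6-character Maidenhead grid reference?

Add 180° to longitude and 90° to latitude: 176.2965, 146.7280.
Field: lon ⌊176.2965/20⌋ = 8 → I; lat ⌊146.7280/10⌋ = 14 → O.
Square: lon ⌊16.2965/2⌋ = 8; lat ⌊6.7280/1⌋ = 6.
Subsquare: lon ⌊0.2965/0.0833333⌋ = 3 → d; lat ⌊0.7280/0.0416667⌋ = 17 → r.

IO86dr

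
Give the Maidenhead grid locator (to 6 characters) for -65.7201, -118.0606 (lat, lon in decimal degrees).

Offset from 180°W / 90°S: lon 61.9394°, lat 24.2799°.
Field (20°×10°, letters A–R): lon ⌊61.9394/20⌋ = 3 → D; lat ⌊24.2799/10⌋ = 2 → C.
Square (2°×1°, digits 0–9): lon ⌊1.9394/2⌋ = 0; lat ⌊4.2799/1⌋ = 4.
Subsquare (5′×2.5′, letters a–x): lon ⌊1.9394/0.0833333⌋ = 23 → x; lat ⌊0.2799/0.0416667⌋ = 6 → g.

DC04xg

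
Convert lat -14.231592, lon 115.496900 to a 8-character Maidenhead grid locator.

OH75rs94

Offset from 180°W / 90°S: lon 295.49690°, lat 75.76841°.
Field: lon ⌊295.49690/20⌋ = 14 → O; lat ⌊75.76841/10⌋ = 7 → H.
Square: lon ⌊15.49690/2⌋ = 7; lat ⌊5.76841/1⌋ = 5.
Subsquare: lon ⌊1.49690/0.0833333⌋ = 17 → r; lat ⌊0.76841/0.0416667⌋ = 18 → s.
Extended square: lon ⌊0.08023/0.00833333⌋ = 9; lat ⌊0.01841/0.00416667⌋ = 4.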